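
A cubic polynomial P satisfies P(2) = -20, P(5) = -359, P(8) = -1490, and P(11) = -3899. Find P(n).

Using the Lagrange interpolation formula with nodes 2, 5, 8, 11:
  L_0(n) = (n - 5)(n - 8)(n - 11) / -162
  L_1(n) = (n - 2)(n - 8)(n - 11) / 54
  L_2(n) = (n - 2)(n - 5)(n - 11) / -54
  L_3(n) = (n - 2)(n - 5)(n - 8) / 162
Then P(n) = -20·L_0(n) - 359·L_1(n) - 1490·L_2(n) - 3899·L_3(n).
Expanding and collecting terms gives P(n) = -3n³ + n² - 3n + 6.
Check: P(8) = -1490. ✓

P(n) = -3n^3 + n^2 - 3n + 6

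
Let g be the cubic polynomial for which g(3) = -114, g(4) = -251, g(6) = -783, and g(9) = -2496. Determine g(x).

g(x) = -3x^3 - 4x^2 + 2x - 3

Using the Lagrange interpolation formula with nodes 3, 4, 6, 9:
  L_0(x) = (x - 4)(x - 6)(x - 9) / -18
  L_1(x) = (x - 3)(x - 6)(x - 9) / 10
  L_2(x) = (x - 3)(x - 4)(x - 9) / -18
  L_3(x) = (x - 3)(x - 4)(x - 6) / 90
Then g(x) = -114·L_0(x) - 251·L_1(x) - 783·L_2(x) - 2496·L_3(x).
Expanding and collecting terms gives g(x) = -3x³ - 4x² + 2x - 3.
Check: g(4) = -251. ✓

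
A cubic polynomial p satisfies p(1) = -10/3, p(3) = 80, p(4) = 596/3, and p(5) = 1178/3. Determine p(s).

Write p(s) = as^3 + bs^2 + cs + d. Substituting each data point gives a linear system:
  a + b + c + d = -10/3
  27a + 9b + 3c + d = 80
  64a + 16b + 4c + d = 596/3
  125a + 25b + 5c + d = 1178/3
Solving the system yields a = 3, b = 5/3, c = -4, d = -4.
So p(s) = 3s³ + (5/3)s² - 4s - 4.
Check: p(5) = 1178/3. ✓

p(s) = 3s^3 + (5/3)s^2 - 4s - 4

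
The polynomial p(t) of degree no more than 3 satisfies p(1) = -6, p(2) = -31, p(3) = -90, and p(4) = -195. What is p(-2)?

-15

Forward differences of the values at t = 1, 2, 3, 4:
  p  : -6  -31  -90  -195
  Δ  : -25  -59  -105
  Δ^2: -34  -46
  Δ^3: -12
The third differences are constant, confirming degree 3.
Interpolating (Newton forward form) and evaluating at t = -2 gives p(-2) = -15.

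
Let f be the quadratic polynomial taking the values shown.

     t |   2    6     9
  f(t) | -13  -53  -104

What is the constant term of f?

-5

Write f(t) = at^2 + bt + c. Substituting each data point gives a linear system:
  4a + 2b + c = -13
  36a + 6b + c = -53
  81a + 9b + c = -104
Solving the system yields a = -1, b = -2, c = -5.
So f(t) = -t^2 - 2t - 5.
The constant term is -5.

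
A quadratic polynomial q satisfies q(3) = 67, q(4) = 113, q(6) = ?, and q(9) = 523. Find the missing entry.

The 3 known points determine the degree-2 polynomial uniquely.
Write q(s) = as^2 + bs + c. Substituting each data point gives a linear system:
  9a + 3b + c = 67
  16a + 4b + c = 113
  81a + 9b + c = 523
Solving the system yields a = 6, b = 4, c = 1.
So q(s) = 6s^2 + 4s + 1.
Then q(6) = 241.

241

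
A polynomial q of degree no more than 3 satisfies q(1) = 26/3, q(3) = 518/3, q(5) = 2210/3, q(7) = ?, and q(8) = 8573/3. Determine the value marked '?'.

The 4 known points determine the degree-3 polynomial uniquely.
Write q(x) = ax^3 + bx^2 + cx + d. Substituting each data point gives a linear system:
  a + b + c + d = 26/3
  27a + 9b + 3c + d = 518/3
  125a + 25b + 5c + d = 2210/3
  512a + 64b + 8c + d = 8573/3
Solving the system yields a = 5, b = 5, c = -3, d = 5/3.
So q(x) = 5x³ + 5x² - 3x + 5/3.
Then q(7) = 5822/3.

5822/3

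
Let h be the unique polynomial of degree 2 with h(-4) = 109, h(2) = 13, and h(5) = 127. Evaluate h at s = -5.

167

Using the Lagrange interpolation formula with nodes -4, 2, 5:
  L_0(s) = (s - 2)(s - 5) / 54
  L_1(s) = (s + 4)(s - 5) / -18
  L_2(s) = (s + 4)(s - 2) / 27
Then h(s) = 109·L_0(s) + 13·L_1(s) + 127·L_2(s).
Expanding and collecting terms gives h(s) = 6s² - 4s - 3.
Evaluating at s = -5: h(-5) = 167.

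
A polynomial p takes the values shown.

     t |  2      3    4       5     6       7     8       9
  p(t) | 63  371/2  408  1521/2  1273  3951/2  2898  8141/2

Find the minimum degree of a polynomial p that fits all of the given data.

Forward differences of the values at t = 2, 3, 4, 5, 6, 7, 8, 9:
  p  : 63  371/2  408  1521/2  1273  3951/2  2898  8141/2
  Δ  : 245/2  445/2  705/2  1025/2  1405/2  1845/2  2345/2
  Δ^2: 100  130  160  190  220  250
  Δ^3: 30  30  30  30  30
  Δ^4: 0  0  0  0
  Δ^5: 0  0  0
  Δ^6: 0  0
  Δ^7: 0
The third differences are constant (30) and nonzero, while all higher differences vanish, so the minimal degree is 3.

3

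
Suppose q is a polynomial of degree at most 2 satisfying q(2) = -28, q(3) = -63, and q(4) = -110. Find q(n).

Using the Lagrange interpolation formula with nodes 2, 3, 4:
  L_0(n) = (n - 3)(n - 4) / 2
  L_1(n) = (n - 2)(n - 4) / -1
  L_2(n) = (n - 2)(n - 3) / 2
Then q(n) = -28·L_0(n) - 63·L_1(n) - 110·L_2(n).
Expanding and collecting terms gives q(n) = -6n^2 - 5n + 6.
Check: q(2) = -28. ✓

q(n) = -6n^2 - 5n + 6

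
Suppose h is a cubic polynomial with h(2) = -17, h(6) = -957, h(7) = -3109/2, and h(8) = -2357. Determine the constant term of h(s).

Write h(s) = as^3 + bs^2 + cs + d. Substituting each data point gives a linear system:
  8a + 4b + 2c + d = -17
  216a + 36b + 6c + d = -957
  343a + 49b + 7c + d = -3109/2
  512a + 64b + 8c + d = -2357
Solving the system yields a = -5, b = 5/2, c = 5, d = 3.
So h(s) = -5s^3 + (5/2)s^2 + 5s + 3.
The constant term is 3.

3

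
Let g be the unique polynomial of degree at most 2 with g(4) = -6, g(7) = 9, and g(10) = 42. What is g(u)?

Write g(u) = au^2 + bu + c. Substituting each data point gives a linear system:
  16a + 4b + c = -6
  49a + 7b + c = 9
  100a + 10b + c = 42
Solving the system yields a = 1, b = -6, c = 2.
So g(u) = u^2 - 6u + 2.
Check: g(7) = 9. ✓

g(u) = u^2 - 6u + 2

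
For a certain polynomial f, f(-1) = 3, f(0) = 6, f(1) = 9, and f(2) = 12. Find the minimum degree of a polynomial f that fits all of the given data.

1

Divided differences on the nodes -1, 0, 1, 2:
  order 0: 3  6  9  12
  order 1: 3  3  3
  order 2: 0  0
  order 3: 0
The order-1 divided differences are all 3 (nonzero) and every higher order vanishes, so the data lies on a polynomial of degree exactly 1.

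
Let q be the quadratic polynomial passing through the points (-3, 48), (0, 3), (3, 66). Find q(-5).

138

Using the Lagrange interpolation formula with nodes -3, 0, 3:
  L_0(n) = n(n - 3) / 18
  L_1(n) = (n + 3)(n - 3) / -9
  L_2(n) = (n + 3)n / 18
Then q(n) = 48·L_0(n) + 3·L_1(n) + 66·L_2(n).
Expanding and collecting terms gives q(n) = 6n^2 + 3n + 3.
Evaluating at n = -5: q(-5) = 138.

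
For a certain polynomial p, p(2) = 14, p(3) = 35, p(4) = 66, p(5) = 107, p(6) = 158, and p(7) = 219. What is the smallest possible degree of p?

2

Forward differences of the values at x = 2, 3, 4, 5, 6, 7:
  p  : 14  35  66  107  158  219
  Δ  : 21  31  41  51  61
  Δ^2: 10  10  10  10
  Δ^3: 0  0  0
  Δ^4: 0  0
  Δ^5: 0
The second differences are constant (10) and nonzero, while all higher differences vanish, so the minimal degree is 2.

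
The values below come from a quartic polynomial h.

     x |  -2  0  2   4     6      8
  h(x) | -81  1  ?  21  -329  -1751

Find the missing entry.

19

On equispaced nodes a degree-4 polynomial has vanishing fifth forward difference, so
  - h(-2) + 5·h(0) - 10·h(2) + 10·h(4) - 5·h(6) + h(8) = 0.
Substituting the known values and solving for h(2):
  -10·h(2) = -190
  h(2) = 19.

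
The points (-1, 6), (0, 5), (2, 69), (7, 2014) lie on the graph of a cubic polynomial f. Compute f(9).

4136

Using the Lagrange interpolation formula with nodes -1, 0, 2, 7:
  L_0(u) = u(u - 2)(u - 7) / -24
  L_1(u) = (u + 1)(u - 2)(u - 7) / 14
  L_2(u) = (u + 1)u(u - 7) / -30
  L_3(u) = (u + 1)u(u - 2) / 280
Then f(u) = 6·L_0(u) + 5·L_1(u) + 69·L_2(u) + 2014·L_3(u).
Expanding and collecting terms gives f(u) = 5u^3 + 6u^2 + 5.
Evaluating at u = 9: f(9) = 4136.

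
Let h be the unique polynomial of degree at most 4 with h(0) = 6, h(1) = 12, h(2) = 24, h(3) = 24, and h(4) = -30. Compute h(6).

Forward differences of the values at n = 0, 1, 2, 3, 4:
  h  : 6  12  24  24  -30
  Δ  : 6  12  0  -54
  Δ^2: 6  -12  -54
  Δ^3: -18  -42
  Δ^4: -24
The fourth differences are constant, confirming degree 4.
Interpolating (Newton forward form) and evaluating at n = 6 gives h(6) = -588.

-588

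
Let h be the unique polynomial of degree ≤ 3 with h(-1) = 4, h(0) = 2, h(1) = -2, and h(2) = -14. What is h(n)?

h(n) = -n^3 - n^2 - 2n + 2

Write h(n) = an^3 + bn^2 + cn + d. Substituting each data point gives a linear system:
  -a + b - c + d = 4
  d = 2
  a + b + c + d = -2
  8a + 4b + 2c + d = -14
Solving the system yields a = -1, b = -1, c = -2, d = 2.
So h(n) = -n^3 - n^2 - 2n + 2.
Check: h(0) = 2. ✓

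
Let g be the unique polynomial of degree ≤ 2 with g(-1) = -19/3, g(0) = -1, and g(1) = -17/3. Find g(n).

g(n) = -5n^2 + (1/3)n - 1

Using the Lagrange interpolation formula with nodes -1, 0, 1:
  L_0(n) = n(n - 1) / 2
  L_1(n) = (n + 1)(n - 1) / -1
  L_2(n) = (n + 1)n / 2
Then g(n) = -19/3·L_0(n) - 1·L_1(n) - 17/3·L_2(n).
Expanding and collecting terms gives g(n) = -5n² + (1/3)n - 1.
Check: g(-1) = -19/3. ✓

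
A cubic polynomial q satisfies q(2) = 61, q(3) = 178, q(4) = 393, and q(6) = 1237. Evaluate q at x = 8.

Write q(x) = ax^3 + bx^2 + cx + d. Substituting each data point gives a linear system:
  8a + 4b + 2c + d = 61
  27a + 9b + 3c + d = 178
  64a + 16b + 4c + d = 393
  216a + 36b + 6c + d = 1237
Solving the system yields a = 5, b = 4, c = 2, d = 1.
So q(x) = 5x^3 + 4x^2 + 2x + 1.
Then q(8) = 2833.

2833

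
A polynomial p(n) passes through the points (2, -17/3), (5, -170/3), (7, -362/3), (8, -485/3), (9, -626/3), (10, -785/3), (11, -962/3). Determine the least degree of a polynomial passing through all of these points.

2

Divided differences on the nodes 2, 5, 7, 8, 9, 10, 11:
  order 0: -17/3  -170/3  -362/3  -485/3  -626/3  -785/3  -962/3
  order 1: -17  -32  -41  -47  -53  -59
  order 2: -3  -3  -3  -3  -3
  order 3: 0  0  0  0
  order 4: 0  0  0
  order 5: 0  0
  order 6: 0
The order-2 divided differences are all -3 (nonzero) and every higher order vanishes, so the data lies on a polynomial of degree exactly 2.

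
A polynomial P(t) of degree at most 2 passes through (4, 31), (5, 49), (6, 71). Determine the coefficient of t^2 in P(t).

2

Write P(t) = at^2 + bt + c. Substituting each data point gives a linear system:
  16a + 4b + c = 31
  25a + 5b + c = 49
  36a + 6b + c = 71
Solving the system yields a = 2, b = 0, c = -1.
So P(t) = 2t² - 1.
The leading coefficient is 2.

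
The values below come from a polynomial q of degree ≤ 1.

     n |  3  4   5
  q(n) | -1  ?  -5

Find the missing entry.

-3

On equispaced nodes a degree-1 polynomial has vanishing second forward difference, so
  q(3) - 2·q(4) + q(5) = 0.
Substituting the known values and solving for q(4):
  -2·q(4) = 6
  q(4) = -3.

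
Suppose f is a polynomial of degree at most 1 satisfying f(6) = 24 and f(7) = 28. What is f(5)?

20

Write f(n) = an + b. Substituting each data point gives a linear system:
  6a + b = 24
  7a + b = 28
Solving the system yields a = 4, b = 0.
So f(n) = 4n.
Then f(5) = 20.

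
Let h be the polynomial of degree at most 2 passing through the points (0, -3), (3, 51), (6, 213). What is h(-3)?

Forward differences of the values at t = 0, 3, 6:
  h  : -3  51  213
  Δ  : 54  162
  Δ^2: 108
The second differences are constant, confirming degree 2.
Interpolating (Newton forward form) and evaluating at t = -3 gives h(-3) = 51.

51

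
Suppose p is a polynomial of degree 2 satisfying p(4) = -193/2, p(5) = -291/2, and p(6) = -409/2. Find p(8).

Using the Lagrange interpolation formula with nodes 4, 5, 6:
  L_0(n) = (n - 5)(n - 6) / 2
  L_1(n) = (n - 4)(n - 6) / -1
  L_2(n) = (n - 4)(n - 5) / 2
Then p(n) = -193/2·L_0(n) - 291/2·L_1(n) - 409/2·L_2(n).
Expanding and collecting terms gives p(n) = -5n^2 - 4n - 1/2.
Evaluating at n = 8: p(8) = -705/2.

-705/2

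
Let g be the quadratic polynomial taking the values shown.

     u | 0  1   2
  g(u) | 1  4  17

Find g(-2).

Forward differences of the values at u = 0, 1, 2:
  g  : 1  4  17
  Δ  : 3  13
  Δ^2: 10
The second differences are constant, confirming degree 2.
Interpolating (Newton forward form) and evaluating at u = -2 gives g(-2) = 25.

25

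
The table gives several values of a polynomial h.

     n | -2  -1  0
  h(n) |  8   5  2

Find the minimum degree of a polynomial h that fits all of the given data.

1

Forward differences of the values at n = -2, -1, 0:
  h  : 8  5  2
  Δ  : -3  -3
  Δ^2: 0
The first differences are constant (-3) and nonzero, while all higher differences vanish, so the minimal degree is 1.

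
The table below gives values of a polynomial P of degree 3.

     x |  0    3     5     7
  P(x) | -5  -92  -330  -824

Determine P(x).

Write P(x) = ax^3 + bx^2 + cx + d. Substituting each data point gives a linear system:
  d = -5
  27a + 9b + 3c + d = -92
  125a + 25b + 5c + d = -330
  343a + 49b + 7c + d = -824
Solving the system yields a = -2, b = -2, c = -5, d = -5.
So P(x) = -2x^3 - 2x^2 - 5x - 5.
Check: P(7) = -824. ✓

P(x) = -2x^3 - 2x^2 - 5x - 5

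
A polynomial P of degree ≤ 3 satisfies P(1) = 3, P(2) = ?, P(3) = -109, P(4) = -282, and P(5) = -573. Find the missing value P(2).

-24

On equispaced nodes a degree-3 polynomial has vanishing fourth forward difference, so
  P(1) - 4·P(2) + 6·P(3) - 4·P(4) + P(5) = 0.
Substituting the known values and solving for P(2):
  -4·P(2) = 96
  P(2) = -24.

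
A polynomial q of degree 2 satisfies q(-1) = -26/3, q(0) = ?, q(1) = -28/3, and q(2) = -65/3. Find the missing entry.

-5

On equispaced nodes a degree-2 polynomial has vanishing third forward difference, so
  - q(-1) + 3·q(0) - 3·q(1) + q(2) = 0.
Substituting the known values and solving for q(0):
  3·q(0) = -15
  q(0) = -5.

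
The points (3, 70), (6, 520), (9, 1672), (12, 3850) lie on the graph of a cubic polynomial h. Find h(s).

h(s) = 2s^3 + 3s^2 - 3s - 2

Write h(s) = as^3 + bs^2 + cs + d. Substituting each data point gives a linear system:
  27a + 9b + 3c + d = 70
  216a + 36b + 6c + d = 520
  729a + 81b + 9c + d = 1672
  1728a + 144b + 12c + d = 3850
Solving the system yields a = 2, b = 3, c = -3, d = -2.
So h(s) = 2s^3 + 3s^2 - 3s - 2.
Check: h(3) = 70. ✓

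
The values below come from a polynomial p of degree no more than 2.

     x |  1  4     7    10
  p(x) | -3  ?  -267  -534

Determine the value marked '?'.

On equispaced nodes a degree-2 polynomial has vanishing third forward difference, so
  - p(1) + 3·p(4) - 3·p(7) + p(10) = 0.
Substituting the known values and solving for p(4):
  3·p(4) = -270
  p(4) = -90.

-90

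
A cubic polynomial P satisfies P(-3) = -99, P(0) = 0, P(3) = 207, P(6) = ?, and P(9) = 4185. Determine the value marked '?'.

1332

The 4 known points determine the degree-3 polynomial uniquely.
Write P(n) = an^3 + bn^2 + cn + d. Substituting each data point gives a linear system:
  -27a + 9b - 3c + d = -99
  d = 0
  27a + 9b + 3c + d = 207
  729a + 81b + 9c + d = 4185
Solving the system yields a = 5, b = 6, c = 6, d = 0.
So P(n) = 5n^3 + 6n^2 + 6n.
Then P(6) = 1332.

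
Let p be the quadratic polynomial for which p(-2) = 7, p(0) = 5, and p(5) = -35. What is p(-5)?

Using the Lagrange interpolation formula with nodes -2, 0, 5:
  L_0(n) = n(n - 5) / 14
  L_1(n) = (n + 2)(n - 5) / -10
  L_2(n) = (n + 2)n / 35
Then p(n) = 7·L_0(n) + 5·L_1(n) - 35·L_2(n).
Expanding and collecting terms gives p(n) = -n^2 - 3n + 5.
Evaluating at n = -5: p(-5) = -5.

-5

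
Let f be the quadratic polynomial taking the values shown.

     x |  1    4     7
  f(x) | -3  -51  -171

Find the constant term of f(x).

Write f(x) = ax^2 + bx + c. Substituting each data point gives a linear system:
  a + b + c = -3
  16a + 4b + c = -51
  49a + 7b + c = -171
Solving the system yields a = -4, b = 4, c = -3.
So f(x) = -4x^2 + 4x - 3.
The constant term is -3.

-3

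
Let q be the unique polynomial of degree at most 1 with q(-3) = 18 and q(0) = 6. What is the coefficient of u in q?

-4

Write q(u) = au + b. Substituting each data point gives a linear system:
  -3a + b = 18
  b = 6
Solving the system yields a = -4, b = 6.
So q(u) = -4u + 6.
The leading coefficient is -4.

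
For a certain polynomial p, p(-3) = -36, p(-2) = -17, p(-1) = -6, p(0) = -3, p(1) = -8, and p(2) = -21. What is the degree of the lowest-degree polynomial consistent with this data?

Forward differences of the values at t = -3, -2, -1, 0, 1, 2:
  p  : -36  -17  -6  -3  -8  -21
  Δ  : 19  11  3  -5  -13
  Δ^2: -8  -8  -8  -8
  Δ^3: 0  0  0
  Δ^4: 0  0
  Δ^5: 0
The second differences are constant (-8) and nonzero, while all higher differences vanish, so the minimal degree is 2.

2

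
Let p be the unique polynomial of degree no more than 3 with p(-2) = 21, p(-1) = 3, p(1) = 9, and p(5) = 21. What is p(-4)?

129

Write p(x) = ax^3 + bx^2 + cx + d. Substituting each data point gives a linear system:
  -8a + 4b - 2c + d = 21
  -a + b - c + d = 3
  a + b + c + d = 9
  125a + 25b + 5c + d = 21
Solving the system yields a = -1, b = 5, c = 4, d = 1.
So p(x) = -x^3 + 5x^2 + 4x + 1.
Then p(-4) = 129.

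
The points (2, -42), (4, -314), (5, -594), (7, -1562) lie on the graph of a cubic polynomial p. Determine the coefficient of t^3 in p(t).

Write p(t) = at^3 + bt^2 + ct + d. Substituting each data point gives a linear system:
  8a + 4b + 2c + d = -42
  64a + 16b + 4c + d = -314
  125a + 25b + 5c + d = -594
  343a + 49b + 7c + d = -1562
Solving the system yields a = -4, b = -4, c = 0, d = 6.
So p(t) = -4t^3 - 4t^2 + 6.
The leading coefficient is -4.

-4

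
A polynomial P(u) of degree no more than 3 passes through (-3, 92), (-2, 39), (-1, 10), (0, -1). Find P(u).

P(u) = -u^3 + 6u^2 - 4u - 1

Write P(u) = au^3 + bu^2 + cu + d. Substituting each data point gives a linear system:
  -27a + 9b - 3c + d = 92
  -8a + 4b - 2c + d = 39
  -a + b - c + d = 10
  d = -1
Solving the system yields a = -1, b = 6, c = -4, d = -1.
So P(u) = -u³ + 6u² - 4u - 1.
Check: P(-2) = 39. ✓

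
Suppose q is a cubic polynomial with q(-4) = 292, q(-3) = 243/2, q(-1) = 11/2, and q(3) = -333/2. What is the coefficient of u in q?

-3

Write q(u) = au^3 + bu^2 + cu + d. Substituting each data point gives a linear system:
  -64a + 16b - 4c + d = 292
  -27a + 9b - 3c + d = 243/2
  -a + b - c + d = 11/2
  27a + 9b + 3c + d = -333/2
Solving the system yields a = -5, b = -5/2, c = -3, d = 0.
So q(u) = -5u^3 - (5/2)u^2 - 3u.
The coefficient of u is -3.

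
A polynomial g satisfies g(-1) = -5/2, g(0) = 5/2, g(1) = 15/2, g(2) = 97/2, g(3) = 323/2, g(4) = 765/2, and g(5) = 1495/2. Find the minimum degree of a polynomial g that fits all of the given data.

3

Forward differences of the values at s = -1, 0, 1, 2, 3, 4, 5:
  g  : -5/2  5/2  15/2  97/2  323/2  765/2  1495/2
  Δ  : 5  5  41  113  221  365
  Δ^2: 0  36  72  108  144
  Δ^3: 36  36  36  36
  Δ^4: 0  0  0
  Δ^5: 0  0
  Δ^6: 0
The third differences are constant (36) and nonzero, while all higher differences vanish, so the minimal degree is 3.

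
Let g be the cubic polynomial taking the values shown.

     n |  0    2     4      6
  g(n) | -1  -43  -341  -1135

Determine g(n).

g(n) = -5n^3 - 2n^2 + 3n - 1

Write g(n) = an^3 + bn^2 + cn + d. Substituting each data point gives a linear system:
  d = -1
  8a + 4b + 2c + d = -43
  64a + 16b + 4c + d = -341
  216a + 36b + 6c + d = -1135
Solving the system yields a = -5, b = -2, c = 3, d = -1.
So g(n) = -5n^3 - 2n^2 + 3n - 1.
Check: g(0) = -1. ✓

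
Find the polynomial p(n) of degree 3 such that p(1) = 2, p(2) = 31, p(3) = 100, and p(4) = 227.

Write p(n) = an^3 + bn^2 + cn + d. Substituting each data point gives a linear system:
  a + b + c + d = 2
  8a + 4b + 2c + d = 31
  27a + 9b + 3c + d = 100
  64a + 16b + 4c + d = 227
Solving the system yields a = 3, b = 2, c = 2, d = -5.
So p(n) = 3n^3 + 2n^2 + 2n - 5.
Check: p(4) = 227. ✓

p(n) = 3n^3 + 2n^2 + 2n - 5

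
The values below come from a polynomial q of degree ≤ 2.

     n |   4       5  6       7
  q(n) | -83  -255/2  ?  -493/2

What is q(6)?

-182

The 3 known points determine the degree-2 polynomial uniquely.
Write q(n) = an^2 + bn + c. Substituting each data point gives a linear system:
  16a + 4b + c = -83
  25a + 5b + c = -255/2
  49a + 7b + c = -493/2
Solving the system yields a = -5, b = 1/2, c = -5.
So q(n) = -5n^2 + (1/2)n - 5.
Then q(6) = -182.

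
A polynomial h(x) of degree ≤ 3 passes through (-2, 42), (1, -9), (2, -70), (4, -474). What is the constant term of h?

6

Write h(x) = ax^3 + bx^2 + cx + d. Substituting each data point gives a linear system:
  -8a + 4b - 2c + d = 42
  a + b + c + d = -9
  8a + 4b + 2c + d = -70
  64a + 16b + 4c + d = -474
Solving the system yields a = -6, b = -5, c = -4, d = 6.
So h(x) = -6x^3 - 5x^2 - 4x + 6.
The constant term is 6.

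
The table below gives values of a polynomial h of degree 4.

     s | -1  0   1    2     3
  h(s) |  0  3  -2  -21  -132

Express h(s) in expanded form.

h(s) = -3s^4 + 5s^3 - s^2 - 6s + 3

Write h(s) = as^4 + bs^3 + cs^2 + ds + e. Substituting each data point gives a linear system:
  a - b + c - d + e = 0
  e = 3
  a + b + c + d + e = -2
  16a + 8b + 4c + 2d + e = -21
  81a + 27b + 9c + 3d + e = -132
Solving the system yields a = -3, b = 5, c = -1, d = -6, e = 3.
So h(s) = -3s^4 + 5s^3 - s^2 - 6s + 3.
Check: h(2) = -21. ✓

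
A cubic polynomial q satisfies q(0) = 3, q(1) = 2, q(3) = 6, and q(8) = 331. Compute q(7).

206

Write q(n) = an^3 + bn^2 + cn + d. Substituting each data point gives a linear system:
  d = 3
  a + b + c + d = 2
  27a + 9b + 3c + d = 6
  512a + 64b + 8c + d = 331
Solving the system yields a = 1, b = -3, c = 1, d = 3.
So q(n) = n^3 - 3n^2 + n + 3.
Then q(7) = 206.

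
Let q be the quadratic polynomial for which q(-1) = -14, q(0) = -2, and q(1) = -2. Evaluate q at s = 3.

Write q(s) = as^2 + bs + c. Substituting each data point gives a linear system:
  a - b + c = -14
  c = -2
  a + b + c = -2
Solving the system yields a = -6, b = 6, c = -2.
So q(s) = -6s^2 + 6s - 2.
Then q(3) = -38.

-38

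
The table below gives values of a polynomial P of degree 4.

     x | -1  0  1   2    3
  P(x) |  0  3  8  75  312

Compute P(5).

1968

Forward differences of the values at x = -1, 0, 1, 2, 3:
  P  : 0  3  8  75  312
  Δ  : 3  5  67  237
  Δ^2: 2  62  170
  Δ^3: 60  108
  Δ^4: 48
The fourth differences are constant, confirming degree 4.
Interpolating (Newton forward form) and evaluating at x = 5 gives P(5) = 1968.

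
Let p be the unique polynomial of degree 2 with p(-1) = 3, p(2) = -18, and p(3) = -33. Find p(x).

Write p(x) = ax^2 + bx + c. Substituting each data point gives a linear system:
  a - b + c = 3
  4a + 2b + c = -18
  9a + 3b + c = -33
Solving the system yields a = -2, b = -5, c = 0.
So p(x) = -2x^2 - 5x.
Check: p(2) = -18. ✓

p(x) = -2x^2 - 5x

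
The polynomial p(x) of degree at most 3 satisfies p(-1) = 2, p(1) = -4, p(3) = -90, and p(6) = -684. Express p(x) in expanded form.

p(x) = -3x^3 - x^2

Write p(x) = ax^3 + bx^2 + cx + d. Substituting each data point gives a linear system:
  -a + b - c + d = 2
  a + b + c + d = -4
  27a + 9b + 3c + d = -90
  216a + 36b + 6c + d = -684
Solving the system yields a = -3, b = -1, c = 0, d = 0.
So p(x) = -3x^3 - x^2.
Check: p(6) = -684. ✓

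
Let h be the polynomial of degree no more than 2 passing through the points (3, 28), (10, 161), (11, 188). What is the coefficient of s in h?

Write h(s) = as^2 + bs + c. Substituting each data point gives a linear system:
  9a + 3b + c = 28
  100a + 10b + c = 161
  121a + 11b + c = 188
Solving the system yields a = 1, b = 6, c = 1.
So h(s) = s^2 + 6s + 1.
The coefficient of s is 6.

6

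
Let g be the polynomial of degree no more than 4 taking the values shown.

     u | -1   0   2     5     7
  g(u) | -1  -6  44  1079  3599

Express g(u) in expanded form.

Using the Lagrange interpolation formula with nodes -1, 0, 2, 5, 7:
  L_0(u) = u(u - 2)(u - 5)(u - 7) / 144
  L_1(u) = (u + 1)(u - 2)(u - 5)(u - 7) / -70
  L_2(u) = (u + 1)u(u - 5)(u - 7) / 90
  L_3(u) = (u + 1)u(u - 2)(u - 7) / -180
  L_4(u) = (u + 1)u(u - 2)(u - 5) / 560
Then g(u) = -1·L_0(u) - 6·L_1(u) + 44·L_2(u) + 1079·L_3(u) + 3599·L_4(u).
Expanding and collecting terms gives g(u) = u^4 + 3u^3 + 4u^2 - 3u - 6.
Check: g(5) = 1079. ✓

g(u) = u^4 + 3u^3 + 4u^2 - 3u - 6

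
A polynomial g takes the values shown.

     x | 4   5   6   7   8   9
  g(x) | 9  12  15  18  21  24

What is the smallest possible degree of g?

1

Forward differences of the values at x = 4, 5, 6, 7, 8, 9:
  g  : 9  12  15  18  21  24
  Δ  : 3  3  3  3  3
  Δ^2: 0  0  0  0
  Δ^3: 0  0  0
  Δ^4: 0  0
  Δ^5: 0
The first differences are constant (3) and nonzero, while all higher differences vanish, so the minimal degree is 1.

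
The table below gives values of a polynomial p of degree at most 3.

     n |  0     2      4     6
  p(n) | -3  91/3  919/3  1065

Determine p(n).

Write p(n) = an^3 + bn^2 + cn + d. Substituting each data point gives a linear system:
  d = -3
  8a + 4b + 2c + d = 91/3
  64a + 16b + 4c + d = 919/3
  216a + 36b + 6c + d = 1065
Solving the system yields a = 5, b = 1/3, c = -4, d = -3.
So p(n) = 5n^3 + (1/3)n^2 - 4n - 3.
Check: p(6) = 1065. ✓

p(n) = 5n^3 + (1/3)n^2 - 4n - 3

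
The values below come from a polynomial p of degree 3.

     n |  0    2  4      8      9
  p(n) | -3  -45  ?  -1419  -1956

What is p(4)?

The 4 known points determine the degree-3 polynomial uniquely.
Write p(n) = an^3 + bn^2 + cn + d. Substituting each data point gives a linear system:
  d = -3
  8a + 4b + 2c + d = -45
  512a + 64b + 8c + d = -1419
  729a + 81b + 9c + d = -1956
Solving the system yields a = -2, b = -6, c = -1, d = -3.
So p(n) = -2n³ - 6n² - n - 3.
Then p(4) = -231.

-231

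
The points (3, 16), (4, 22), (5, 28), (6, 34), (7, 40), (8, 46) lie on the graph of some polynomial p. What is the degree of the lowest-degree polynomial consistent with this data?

Forward differences of the values at n = 3, 4, 5, 6, 7, 8:
  p  : 16  22  28  34  40  46
  Δ  : 6  6  6  6  6
  Δ^2: 0  0  0  0
  Δ^3: 0  0  0
  Δ^4: 0  0
  Δ^5: 0
The first differences are constant (6) and nonzero, while all higher differences vanish, so the minimal degree is 1.

1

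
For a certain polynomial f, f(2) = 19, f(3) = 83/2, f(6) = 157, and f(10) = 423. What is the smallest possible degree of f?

2

Divided differences on the nodes 2, 3, 6, 10:
  order 0: 19  83/2  157  423
  order 1: 45/2  77/2  133/2
  order 2: 4  4
  order 3: 0
The order-2 divided differences are all 4 (nonzero) and every higher order vanishes, so the data lies on a polynomial of degree exactly 2.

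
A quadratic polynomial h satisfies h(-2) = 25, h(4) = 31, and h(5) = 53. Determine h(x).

h(x) = 3x^2 - 5x + 3

Write h(x) = ax^2 + bx + c. Substituting each data point gives a linear system:
  4a - 2b + c = 25
  16a + 4b + c = 31
  25a + 5b + c = 53
Solving the system yields a = 3, b = -5, c = 3.
So h(x) = 3x^2 - 5x + 3.
Check: h(4) = 31. ✓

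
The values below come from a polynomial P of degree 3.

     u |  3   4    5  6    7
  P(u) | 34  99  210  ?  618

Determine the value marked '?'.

379

On equispaced nodes a degree-3 polynomial has vanishing fourth forward difference, so
  P(3) - 4·P(4) + 6·P(5) - 4·P(6) + P(7) = 0.
Substituting the known values and solving for P(6):
  -4·P(6) = -1516
  P(6) = 379.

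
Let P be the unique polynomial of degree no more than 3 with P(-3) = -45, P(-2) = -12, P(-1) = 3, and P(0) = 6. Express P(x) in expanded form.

Write P(x) = ax^3 + bx^2 + cx + d. Substituting each data point gives a linear system:
  -27a + 9b - 3c + d = -45
  -8a + 4b - 2c + d = -12
  -a + b - c + d = 3
  d = 6
Solving the system yields a = 1, b = -3, c = -1, d = 6.
So P(x) = x^3 - 3x^2 - x + 6.
Check: P(0) = 6. ✓

P(x) = x^3 - 3x^2 - x + 6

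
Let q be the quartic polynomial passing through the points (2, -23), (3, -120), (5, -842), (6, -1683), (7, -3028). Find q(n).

Write q(n) = an^4 + bn^3 + cn^2 + dn + e. Substituting each data point gives a linear system:
  16a + 8b + 4c + 2d + e = -23
  81a + 27b + 9c + 3d + e = -120
  625a + 125b + 25c + 5d + e = -842
  1296a + 216b + 36c + 6d + e = -1683
  2401a + 343b + 49c + 7d + e = -3028
Solving the system yields a = -1, b = -2, c = 1, d = 1, e = 3.
So q(n) = -n^4 - 2n^3 + n^2 + n + 3.
Check: q(7) = -3028. ✓

q(n) = -n^4 - 2n^3 + n^2 + n + 3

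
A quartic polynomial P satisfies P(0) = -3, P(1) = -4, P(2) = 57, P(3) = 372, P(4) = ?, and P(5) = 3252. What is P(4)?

1277

On equispaced nodes a degree-4 polynomial has vanishing fifth forward difference, so
  - P(0) + 5·P(1) - 10·P(2) + 10·P(3) - 5·P(4) + P(5) = 0.
Substituting the known values and solving for P(4):
  -5·P(4) = -6385
  P(4) = 1277.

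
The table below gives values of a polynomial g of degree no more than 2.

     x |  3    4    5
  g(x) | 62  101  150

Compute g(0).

5

Forward differences of the values at x = 3, 4, 5:
  g  : 62  101  150
  Δ  : 39  49
  Δ^2: 10
The second differences are constant, confirming degree 2.
Interpolating (Newton forward form) and evaluating at x = 0 gives g(0) = 5.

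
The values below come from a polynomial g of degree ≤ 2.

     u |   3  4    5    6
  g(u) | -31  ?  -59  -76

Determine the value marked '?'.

-44

The 3 known points determine the degree-2 polynomial uniquely.
Write g(u) = au^2 + bu + c. Substituting each data point gives a linear system:
  9a + 3b + c = -31
  25a + 5b + c = -59
  36a + 6b + c = -76
Solving the system yields a = -1, b = -6, c = -4.
So g(u) = -u^2 - 6u - 4.
Then g(4) = -44.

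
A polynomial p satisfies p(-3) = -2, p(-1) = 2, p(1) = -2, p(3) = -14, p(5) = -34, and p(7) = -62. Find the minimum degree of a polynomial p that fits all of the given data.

Forward differences of the values at x = -3, -1, 1, 3, 5, 7:
  p  : -2  2  -2  -14  -34  -62
  Δ  : 4  -4  -12  -20  -28
  Δ^2: -8  -8  -8  -8
  Δ^3: 0  0  0
  Δ^4: 0  0
  Δ^5: 0
The second differences are constant (-8) and nonzero, while all higher differences vanish, so the minimal degree is 2.

2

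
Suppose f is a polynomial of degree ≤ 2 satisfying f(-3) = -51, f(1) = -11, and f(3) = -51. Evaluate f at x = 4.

Using the Lagrange interpolation formula with nodes -3, 1, 3:
  L_0(x) = (x - 1)(x - 3) / 24
  L_1(x) = (x + 3)(x - 3) / -8
  L_2(x) = (x + 3)(x - 1) / 12
Then f(x) = -51·L_0(x) - 11·L_1(x) - 51·L_2(x).
Expanding and collecting terms gives f(x) = -5x^2 - 6.
Evaluating at x = 4: f(4) = -86.

-86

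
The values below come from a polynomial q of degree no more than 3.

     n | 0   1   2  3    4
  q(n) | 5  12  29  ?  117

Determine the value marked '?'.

62

On equispaced nodes a degree-3 polynomial has vanishing fourth forward difference, so
  q(0) - 4·q(1) + 6·q(2) - 4·q(3) + q(4) = 0.
Substituting the known values and solving for q(3):
  -4·q(3) = -248
  q(3) = 62.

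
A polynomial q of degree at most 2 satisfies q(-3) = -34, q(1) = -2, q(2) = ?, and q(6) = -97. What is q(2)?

The 3 known points determine the degree-2 polynomial uniquely.
Write q(u) = au^2 + bu + c. Substituting each data point gives a linear system:
  9a - 3b + c = -34
  a + b + c = -2
  36a + 6b + c = -97
Solving the system yields a = -3, b = 2, c = -1.
So q(u) = -3u² + 2u - 1.
Then q(2) = -9.

-9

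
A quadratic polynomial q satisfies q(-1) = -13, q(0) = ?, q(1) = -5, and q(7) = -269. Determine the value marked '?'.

The 3 known points determine the degree-2 polynomial uniquely.
Write q(t) = at^2 + bt + c. Substituting each data point gives a linear system:
  a - b + c = -13
  a + b + c = -5
  49a + 7b + c = -269
Solving the system yields a = -6, b = 4, c = -3.
So q(t) = -6t^2 + 4t - 3.
Then q(0) = -3.

-3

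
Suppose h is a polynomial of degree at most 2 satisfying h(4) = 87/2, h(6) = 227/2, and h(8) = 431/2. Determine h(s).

h(s) = 4s^2 - 5s - 1/2

Write h(s) = as^2 + bs + c. Substituting each data point gives a linear system:
  16a + 4b + c = 87/2
  36a + 6b + c = 227/2
  64a + 8b + c = 431/2
Solving the system yields a = 4, b = -5, c = -1/2.
So h(s) = 4s² - 5s - 1/2.
Check: h(6) = 227/2. ✓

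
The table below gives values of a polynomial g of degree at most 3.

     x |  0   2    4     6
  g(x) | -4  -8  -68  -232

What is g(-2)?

-8

Write g(x) = ax^3 + bx^2 + cx + d. Substituting each data point gives a linear system:
  d = -4
  8a + 4b + 2c + d = -8
  64a + 16b + 4c + d = -68
  216a + 36b + 6c + d = -232
Solving the system yields a = -1, b = -1, c = 4, d = -4.
So g(x) = -x^3 - x^2 + 4x - 4.
Then g(-2) = -8.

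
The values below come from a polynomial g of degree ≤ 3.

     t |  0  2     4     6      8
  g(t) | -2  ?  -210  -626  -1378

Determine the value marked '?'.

-34

On equispaced nodes a degree-3 polynomial has vanishing fourth forward difference, so
  g(0) - 4·g(2) + 6·g(4) - 4·g(6) + g(8) = 0.
Substituting the known values and solving for g(2):
  -4·g(2) = 136
  g(2) = -34.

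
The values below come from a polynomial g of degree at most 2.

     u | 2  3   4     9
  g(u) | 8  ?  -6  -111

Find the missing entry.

The 3 known points determine the degree-2 polynomial uniquely.
Write g(u) = au^2 + bu + c. Substituting each data point gives a linear system:
  4a + 2b + c = 8
  16a + 4b + c = -6
  81a + 9b + c = -111
Solving the system yields a = -2, b = 5, c = 6.
So g(u) = -2u^2 + 5u + 6.
Then g(3) = 3.

3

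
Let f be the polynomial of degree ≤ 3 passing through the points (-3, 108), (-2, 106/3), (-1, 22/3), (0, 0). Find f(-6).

834

Using the Lagrange interpolation formula with nodes -3, -2, -1, 0:
  L_0(u) = (u + 2)(u + 1)u / -6
  L_1(u) = (u + 3)(u + 1)u / 2
  L_2(u) = (u + 3)(u + 2)u / -2
  L_3(u) = (u + 3)(u + 2)(u + 1) / 6
Then f(u) = 108·L_0(u) + 106/3·L_1(u) + 22/3·L_2(u) + 0·L_3(u).
Expanding and collecting terms gives f(u) = -4u^3 - (5/3)u^2 - 5u.
Evaluating at u = -6: f(-6) = 834.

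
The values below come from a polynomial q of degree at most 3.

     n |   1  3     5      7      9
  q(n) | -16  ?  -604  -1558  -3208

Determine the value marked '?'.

The 4 known points determine the degree-3 polynomial uniquely.
Write q(n) = an^3 + bn^2 + cn + d. Substituting each data point gives a linear system:
  a + b + c + d = -16
  125a + 25b + 5c + d = -604
  343a + 49b + 7c + d = -1558
  729a + 81b + 9c + d = -3208
Solving the system yields a = -4, b = -3, c = -5, d = -4.
So q(n) = -4n³ - 3n² - 5n - 4.
Then q(3) = -154.

-154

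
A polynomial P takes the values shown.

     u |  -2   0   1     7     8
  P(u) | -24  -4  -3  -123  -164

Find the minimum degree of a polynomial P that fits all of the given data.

Divided differences on the nodes -2, 0, 1, 7, 8:
  order 0: -24  -4  -3  -123  -164
  order 1: 10  1  -20  -41
  order 2: -3  -3  -3
  order 3: 0  0
  order 4: 0
The order-2 divided differences are all -3 (nonzero) and every higher order vanishes, so the data lies on a polynomial of degree exactly 2.

2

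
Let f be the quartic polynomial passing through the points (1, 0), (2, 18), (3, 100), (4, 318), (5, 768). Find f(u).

f(u) = u^4 + 2u^3 - 5u^2 + 4u - 2

Write f(u) = au^4 + bu^3 + cu^2 + du + e. Substituting each data point gives a linear system:
  a + b + c + d + e = 0
  16a + 8b + 4c + 2d + e = 18
  81a + 27b + 9c + 3d + e = 100
  256a + 64b + 16c + 4d + e = 318
  625a + 125b + 25c + 5d + e = 768
Solving the system yields a = 1, b = 2, c = -5, d = 4, e = -2.
So f(u) = u^4 + 2u^3 - 5u^2 + 4u - 2.
Check: f(4) = 318. ✓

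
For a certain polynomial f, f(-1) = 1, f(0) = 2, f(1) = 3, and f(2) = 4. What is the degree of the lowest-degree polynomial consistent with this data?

1

Forward differences of the values at t = -1, 0, 1, 2:
  f  : 1  2  3  4
  Δ  : 1  1  1
  Δ^2: 0  0
  Δ^3: 0
The first differences are constant (1) and nonzero, while all higher differences vanish, so the minimal degree is 1.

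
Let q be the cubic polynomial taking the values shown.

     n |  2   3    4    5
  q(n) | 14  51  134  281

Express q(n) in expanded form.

Using the Lagrange interpolation formula with nodes 2, 3, 4, 5:
  L_0(n) = (n - 3)(n - 4)(n - 5) / -6
  L_1(n) = (n - 2)(n - 4)(n - 5) / 2
  L_2(n) = (n - 2)(n - 3)(n - 5) / -2
  L_3(n) = (n - 2)(n - 3)(n - 4) / 6
Then q(n) = 14·L_0(n) + 51·L_1(n) + 134·L_2(n) + 281·L_3(n).
Expanding and collecting terms gives q(n) = 3n^3 - 4n^2 + 6.
Check: q(4) = 134. ✓

q(n) = 3n^3 - 4n^2 + 6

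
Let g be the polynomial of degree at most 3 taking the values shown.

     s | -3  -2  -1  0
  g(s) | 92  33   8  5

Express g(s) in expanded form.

Write g(s) = as^3 + bs^2 + cs + d. Substituting each data point gives a linear system:
  -27a + 9b - 3c + d = 92
  -8a + 4b - 2c + d = 33
  -a + b - c + d = 8
  d = 5
Solving the system yields a = -2, b = 5, c = 4, d = 5.
So g(s) = -2s^3 + 5s^2 + 4s + 5.
Check: g(-3) = 92. ✓

g(s) = -2s^3 + 5s^2 + 4s + 5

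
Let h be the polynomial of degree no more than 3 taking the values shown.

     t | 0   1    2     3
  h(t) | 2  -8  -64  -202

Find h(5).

-868

Write h(t) = at^3 + bt^2 + ct + d. Substituting each data point gives a linear system:
  d = 2
  a + b + c + d = -8
  8a + 4b + 2c + d = -64
  27a + 9b + 3c + d = -202
Solving the system yields a = -6, b = -5, c = 1, d = 2.
So h(t) = -6t^3 - 5t^2 + t + 2.
Then h(5) = -868.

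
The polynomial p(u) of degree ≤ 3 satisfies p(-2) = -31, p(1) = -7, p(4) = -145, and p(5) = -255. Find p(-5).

-55

Using the Lagrange interpolation formula with nodes -2, 1, 4, 5:
  L_0(u) = (u - 1)(u - 4)(u - 5) / -126
  L_1(u) = (u + 2)(u - 4)(u - 5) / 36
  L_2(u) = (u + 2)(u - 1)(u - 5) / -18
  L_3(u) = (u + 2)(u - 1)(u - 4) / 28
Then p(u) = -31·L_0(u) - 7·L_1(u) - 145·L_2(u) - 255·L_3(u).
Expanding and collecting terms gives p(u) = -u^3 - 6u^2 + 5u - 5.
Evaluating at u = -5: p(-5) = -55.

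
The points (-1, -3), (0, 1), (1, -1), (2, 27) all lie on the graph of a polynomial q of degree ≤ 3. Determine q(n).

Using the Lagrange interpolation formula with nodes -1, 0, 1, 2:
  L_0(n) = n(n - 1)(n - 2) / -6
  L_1(n) = (n + 1)(n - 1)(n - 2) / 2
  L_2(n) = (n + 1)n(n - 2) / -2
  L_3(n) = (n + 1)n(n - 1) / 6
Then q(n) = -3·L_0(n) + 1·L_1(n) - 1·L_2(n) + 27·L_3(n).
Expanding and collecting terms gives q(n) = 6n³ - 3n² - 5n + 1.
Check: q(0) = 1. ✓

q(n) = 6n^3 - 3n^2 - 5n + 1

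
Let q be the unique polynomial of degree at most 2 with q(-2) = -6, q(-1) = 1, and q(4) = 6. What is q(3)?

9

Write q(n) = an^2 + bn + c. Substituting each data point gives a linear system:
  4a - 2b + c = -6
  a - b + c = 1
  16a + 4b + c = 6
Solving the system yields a = -1, b = 4, c = 6.
So q(n) = -n² + 4n + 6.
Then q(3) = 9.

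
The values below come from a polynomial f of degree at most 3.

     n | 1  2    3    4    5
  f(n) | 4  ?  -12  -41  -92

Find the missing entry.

1

On equispaced nodes a degree-3 polynomial has vanishing fourth forward difference, so
  f(1) - 4·f(2) + 6·f(3) - 4·f(4) + f(5) = 0.
Substituting the known values and solving for f(2):
  -4·f(2) = -4
  f(2) = 1.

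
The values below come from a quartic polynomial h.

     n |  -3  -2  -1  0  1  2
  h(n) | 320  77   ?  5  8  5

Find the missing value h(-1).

The 5 known points determine the degree-4 polynomial uniquely.
Write h(n) = an^4 + bn^3 + cn^2 + dn + e. Substituting each data point gives a linear system:
  81a - 27b + 9c - 3d + e = 320
  16a - 8b + 4c - 2d + e = 77
  e = 5
  a + b + c + d + e = 8
  16a + 8b + 4c + 2d + e = 5
Solving the system yields a = 2, b = -6, c = 1, d = 6, e = 5.
So h(n) = 2n^4 - 6n^3 + n^2 + 6n + 5.
Then h(-1) = 8.

8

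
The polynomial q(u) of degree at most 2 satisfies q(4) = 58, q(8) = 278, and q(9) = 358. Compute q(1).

Write q(u) = au^2 + bu + c. Substituting each data point gives a linear system:
  16a + 4b + c = 58
  64a + 8b + c = 278
  81a + 9b + c = 358
Solving the system yields a = 5, b = -5, c = -2.
So q(u) = 5u^2 - 5u - 2.
Then q(1) = -2.

-2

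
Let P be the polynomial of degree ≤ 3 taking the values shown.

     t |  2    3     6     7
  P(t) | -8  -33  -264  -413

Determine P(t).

Write P(t) = at^3 + bt^2 + ct + d. Substituting each data point gives a linear system:
  8a + 4b + 2c + d = -8
  27a + 9b + 3c + d = -33
  216a + 36b + 6c + d = -264
  343a + 49b + 7c + d = -413
Solving the system yields a = -1, b = -2, c = 4, d = 0.
So P(t) = -t^3 - 2t^2 + 4t.
Check: P(6) = -264. ✓

P(t) = -t^3 - 2t^2 + 4t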